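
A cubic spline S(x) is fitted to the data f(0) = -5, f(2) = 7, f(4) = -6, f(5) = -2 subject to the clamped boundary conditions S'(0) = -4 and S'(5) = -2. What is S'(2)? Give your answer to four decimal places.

0.2826

With M_i denoting the second derivative at x_i, h_i = 2, 2, 1, and Δ_i = (y_(i+1) − y_i)/h_i = 6, -13/2, 4:
  2·M_0 + 8·M_1 + 2·M_2 = 6(Δ_1 - Δ_0) = -75
  2·M_1 + 6·M_2 + 1·M_3 = 6(Δ_2 - Δ_1) = 63
Clamped end conditions give two more equations: 2h_0·M_0 + h_0·M_1 = 6(Δ_0 - S'(0)) = 60 and h_2·M_2 + 2h_2·M_3 = 6(S'(5) - Δ_2) = -36.
Solving: M_0 = 1183/46, M_1 = -493/23, M_2 = 518/23, M_3 = -673/23.
On [2, 4], S'(x) = b_1 + 2c_1·(x - 2) + 3d_1·(x - 2)² with b_1 = Δ_1 - h_1(2M_1 + M_2)/6 = 13/46, c_1 = M_1/2 = -493/46, d_1 = (M_2 - M_1)/(6h_1) = 337/92. So S'(2) = 13/46.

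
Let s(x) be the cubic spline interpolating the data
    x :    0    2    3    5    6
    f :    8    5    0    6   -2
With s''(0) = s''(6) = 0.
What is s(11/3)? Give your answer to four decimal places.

Let σ_i = s''(x_i). Step sizes h_i = 2, 1, 2, 1; slopes of the chords Δ_i = (y_(i+1) - y_i)/h_i = -3/2, -5, 3, -8.
  2·σ_0 + 6·σ_1 + 1·σ_2 = 6(Δ_1 - Δ_0) = -21
  1·σ_1 + 6·σ_2 + 2·σ_3 = 6(Δ_2 - Δ_1) = 48
  2·σ_2 + 6·σ_3 + 1·σ_4 = 6(Δ_3 - Δ_2) = -66
Natural end conditions: σ_0 = σ_4 = 0.
Forward elimination and back-substitution give σ_0 = 0, σ_1 = -182/31, σ_2 = 441/31, σ_3 = -488/31, σ_4 = 0.
On [3, 5], s(x) = 0 - 115/93·(x - 3) + 441/62·(x - 3)² - 929/372·(x - 3)³.
With (x - 3) = 2/3: s(11/3) = 4010/2511.

1.5970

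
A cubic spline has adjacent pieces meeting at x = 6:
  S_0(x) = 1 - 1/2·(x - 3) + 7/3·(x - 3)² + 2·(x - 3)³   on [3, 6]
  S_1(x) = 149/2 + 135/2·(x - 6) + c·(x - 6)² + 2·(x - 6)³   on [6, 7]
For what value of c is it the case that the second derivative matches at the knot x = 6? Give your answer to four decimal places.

20.3333

S_0''(x) = 14/3 + 12·(x - 3), so S_0''(6) = 122/3. On the right, S_1''(6) = 2c, so c = 61/3.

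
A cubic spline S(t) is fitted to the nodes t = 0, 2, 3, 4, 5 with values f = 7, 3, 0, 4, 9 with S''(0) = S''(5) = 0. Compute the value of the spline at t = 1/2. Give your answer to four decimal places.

Write M_i for S''(x_i). With h_i = 2, 1, 1, 1 and divided differences Δ_i = -2, -3, 4, 5, the continuity of S' gives the tridiagonal system
  2·M_0 + 6·M_1 + 1·M_2 = 6(Δ_1 - Δ_0) = -6
  1·M_1 + 4·M_2 + 1·M_3 = 6(Δ_2 - Δ_1) = 42
  1·M_2 + 4·M_3 + 1·M_4 = 6(Δ_3 - Δ_2) = 6
Natural end conditions: M_0 = M_4 = 0.
Solving: M_0 = 0, M_1 = -126/43, M_2 = 498/43, M_3 = -60/43, M_4 = 0.
On [0, 2], S(t) = 7 - 44/43·t + 0·t² - 21/86·t³.
With t = 1/2: S(1/2) = 4443/688.

6.4578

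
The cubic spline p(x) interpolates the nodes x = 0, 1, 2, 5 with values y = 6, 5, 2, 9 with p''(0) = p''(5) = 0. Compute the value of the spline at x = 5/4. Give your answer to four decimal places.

4.2994

With M_i denoting the second derivative at x_i, h_i = 1, 1, 3, and Δ_i = (y_(i+1) − y_i)/h_i = -1, -3, 7/3:
  1·M_0 + 4·M_1 + 1·M_2 = 6(Δ_1 - Δ_0) = -12
  1·M_1 + 8·M_2 + 3·M_3 = 6(Δ_2 - Δ_1) = 32
Natural end conditions: M_0 = M_3 = 0.
Forward elimination and back-substitution give M_0 = 0, M_1 = -128/31, M_2 = 140/31, M_3 = 0.
On [1, 2], p(x) = 5 - 221/93·(x - 1) - 64/31·(x - 1)² + 134/93·(x - 1)³.
With (x - 1) = 1/4: p(5/4) = 4265/992.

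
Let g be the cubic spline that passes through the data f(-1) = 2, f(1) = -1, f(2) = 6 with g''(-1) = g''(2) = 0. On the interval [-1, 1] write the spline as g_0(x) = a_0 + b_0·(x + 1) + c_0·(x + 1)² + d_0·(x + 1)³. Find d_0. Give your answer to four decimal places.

Let M_i = g''(x_i). Step sizes h_i = 2, 1; slopes of the chords Δ_i = (y_(i+1) - y_i)/h_i = -3/2, 7.
  2·M_0 + 6·M_1 + 1·M_2 = 6(Δ_1 - Δ_0) = 51
Natural end conditions: M_0 = M_2 = 0.
Solving: M_0 = 0, M_1 = 17/2, M_2 = 0.
On [-1, 1], with g_0(x) = a_0 + b_0·(x + 1) + c_0·(x + 1)² + d_0·(x + 1)³: c_0 = M_0/2 = 0, d_0 = (M_1 - M_0)/(6h_0) = 17/24, b_0 = Δ_0 - h_0(2M_0 + M_1)/6 = -13/3.

0.7083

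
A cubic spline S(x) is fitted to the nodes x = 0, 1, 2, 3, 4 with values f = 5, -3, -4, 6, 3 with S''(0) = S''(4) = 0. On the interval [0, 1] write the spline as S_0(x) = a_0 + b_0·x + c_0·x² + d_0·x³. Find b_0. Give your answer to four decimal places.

-8.8571

Put m_i = S'' at the i-th knot. Here h = (1, 1, 1, 1) and Δ = (-8, -1, 10, -3), so the interior equations h_(i-1)·m_(i-1) + 2(h_(i-1)+h_i)·m_i + h_i·m_(i+1) = 6(Δ_i − Δ_(i-1)) read
  1·m_0 + 4·m_1 + 1·m_2 = 6(Δ_1 - Δ_0) = 42
  1·m_1 + 4·m_2 + 1·m_3 = 6(Δ_2 - Δ_1) = 66
  1·m_2 + 4·m_3 + 1·m_4 = 6(Δ_3 - Δ_2) = -78
Natural end conditions: m_0 = m_4 = 0.
Forward elimination and back-substitution give m_0 = 0, m_1 = 36/7, m_2 = 150/7, m_3 = -174/7, m_4 = 0.
On [0, 1], with S_0(x) = a_0 + b_0·x + c_0·x² + d_0·x³: c_0 = m_0/2 = 0, d_0 = (m_1 - m_0)/(6h_0) = 6/7, b_0 = Δ_0 - h_0(2m_0 + m_1)/6 = -62/7.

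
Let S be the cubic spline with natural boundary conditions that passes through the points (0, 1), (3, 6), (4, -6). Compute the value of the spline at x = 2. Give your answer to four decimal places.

Write m_i for S''(x_i). With h_i = 3, 1 and divided differences Δ_i = 5/3, -12, the continuity of S' gives the tridiagonal system
  3·m_0 + 8·m_1 + 1·m_2 = 6(Δ_1 - Δ_0) = -82
Natural end conditions: m_0 = m_2 = 0.
Solving the tridiagonal system: m_0 = 0, m_1 = -41/4, m_2 = 0.
On [0, 3], S(x) = 1 + 163/24·x + 0·x² - 41/72·x³.
With x = 2: S(2) = 361/36.

10.0278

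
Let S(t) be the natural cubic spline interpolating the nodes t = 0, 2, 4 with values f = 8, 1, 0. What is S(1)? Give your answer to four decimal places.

3.9375

Write M_i for S''(x_i). With h_i = 2, 2 and divided differences Δ_i = -7/2, -1/2, the continuity of S' gives the tridiagonal system
  2·M_0 + 8·M_1 + 2·M_2 = 6(Δ_1 - Δ_0) = 18
Natural end conditions: M_0 = M_2 = 0.
Solving: M_0 = 0, M_1 = 9/4, M_2 = 0.
On [0, 2], S(t) = 8 - 17/4·t + 0·t² + 3/16·t³.
With t = 1: S(1) = 63/16.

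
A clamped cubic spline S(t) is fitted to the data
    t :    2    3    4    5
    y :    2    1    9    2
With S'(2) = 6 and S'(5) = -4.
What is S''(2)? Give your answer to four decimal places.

Let M_i = S''(x_i). Step sizes h_i = 1, 1, 1; slopes of the chords Δ_i = (y_(i+1) - y_i)/h_i = -1, 8, -7.
  1·M_0 + 4·M_1 + 1·M_2 = 6(Δ_1 - Δ_0) = 54
  1·M_1 + 4·M_2 + 1·M_3 = 6(Δ_2 - Δ_1) = -90
Clamped end conditions give two more equations: 2h_0·M_0 + h_0·M_1 = 6(Δ_0 - S'(2)) = -42 and h_2·M_2 + 2h_2·M_3 = 6(S'(5) - Δ_2) = 18.
Forward elimination and back-substitution give M_0 = -556/15, M_1 = 482/15, M_2 = -562/15, M_3 = 416/15.

-37.0667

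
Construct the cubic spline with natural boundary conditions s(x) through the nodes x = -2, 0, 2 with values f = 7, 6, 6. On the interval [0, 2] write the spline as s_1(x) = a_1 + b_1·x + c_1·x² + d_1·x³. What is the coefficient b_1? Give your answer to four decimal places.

-0.2500

Put m_i = s'' at the i-th knot. Here h = (2, 2) and Δ = (-1/2, 0), so the interior equations h_(i-1)·m_(i-1) + 2(h_(i-1)+h_i)·m_i + h_i·m_(i+1) = 6(Δ_i − Δ_(i-1)) read
  2·m_0 + 8·m_1 + 2·m_2 = 6(Δ_1 - Δ_0) = 3
Natural end conditions: m_0 = m_2 = 0.
Solving: m_0 = 0, m_1 = 3/8, m_2 = 0.
On [0, 2], with s_1(x) = a_1 + b_1·x + c_1·x² + d_1·x³: c_1 = m_1/2 = 3/16, d_1 = (m_2 - m_1)/(6h_1) = -1/32, b_1 = Δ_1 - h_1(2m_1 + m_2)/6 = -1/4.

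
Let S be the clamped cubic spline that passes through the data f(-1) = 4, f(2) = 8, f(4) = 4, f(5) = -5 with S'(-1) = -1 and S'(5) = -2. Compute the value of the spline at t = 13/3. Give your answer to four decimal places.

Put m_i = S'' at the i-th knot. Here h = (3, 2, 1) and Δ = (4/3, -2, -9), so the interior equations h_(i-1)·m_(i-1) + 2(h_(i-1)+h_i)·m_i + h_i·m_(i+1) = 6(Δ_i − Δ_(i-1)) read
  3·m_0 + 10·m_1 + 2·m_2 = 6(Δ_1 - Δ_0) = -20
  2·m_1 + 6·m_2 + 1·m_3 = 6(Δ_2 - Δ_1) = -42
Clamped end conditions give two more equations: 2h_0·m_0 + h_0·m_1 = 6(Δ_0 - S'(-1)) = 14 and h_2·m_2 + 2h_2·m_3 = 6(S'(5) - Δ_2) = 42.
Hence m_0 = 148/57, m_1 = -10/19, m_2 = -214/19, m_3 = 506/19.
On [4, 5], S(t) = 4 - 184/19·(t - 4) - 107/19·(t - 4)² + 120/19·(t - 4)³.
With (t - 4) = 1/3: S(13/3) = 65/171.

0.3801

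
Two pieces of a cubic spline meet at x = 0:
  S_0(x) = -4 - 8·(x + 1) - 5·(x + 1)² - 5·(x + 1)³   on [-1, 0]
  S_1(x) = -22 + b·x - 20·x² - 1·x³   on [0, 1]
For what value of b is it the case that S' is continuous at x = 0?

S_0'(x) = -8 - 10·(x + 1) - 15·(x + 1)², so S_0'(0) = -33. On the right, S_1'(0) = b, so b = -33.

-33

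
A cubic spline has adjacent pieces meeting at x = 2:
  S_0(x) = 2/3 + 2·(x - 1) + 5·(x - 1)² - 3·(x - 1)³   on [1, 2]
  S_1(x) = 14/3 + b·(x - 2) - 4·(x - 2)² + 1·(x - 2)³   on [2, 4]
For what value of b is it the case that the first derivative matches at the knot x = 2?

S_0'(x) = 2 + 10·(x - 1) - 9·(x - 1)², so S_0'(2) = 3. On the right, S_1'(2) = b, so b = 3.

3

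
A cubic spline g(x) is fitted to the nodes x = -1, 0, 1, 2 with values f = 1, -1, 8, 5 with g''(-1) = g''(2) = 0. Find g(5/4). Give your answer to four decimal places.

Put σ_i = g'' at the i-th knot. Here h = (1, 1, 1) and Δ = (-2, 9, -3), so the interior equations h_(i-1)·σ_(i-1) + 2(h_(i-1)+h_i)·σ_i + h_i·σ_(i+1) = 6(Δ_i − Δ_(i-1)) read
  1·σ_0 + 4·σ_1 + 1·σ_2 = 6(Δ_1 - Δ_0) = 66
  1·σ_1 + 4·σ_2 + 1·σ_3 = 6(Δ_2 - Δ_1) = -72
Natural end conditions: σ_0 = σ_3 = 0.
Solving the tridiagonal system: σ_0 = 0, σ_1 = 112/5, σ_2 = -118/5, σ_3 = 0.
On [1, 2], g(x) = 8 + 73/15·(x - 1) - 59/5·(x - 1)² + 59/15·(x - 1)³.
With (x - 1) = 1/4: g(5/4) = 2733/320.

8.5406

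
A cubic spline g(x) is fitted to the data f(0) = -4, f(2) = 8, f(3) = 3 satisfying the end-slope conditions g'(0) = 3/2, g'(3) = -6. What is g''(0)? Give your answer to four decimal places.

15.2500

Let σ_i = g''(x_i). Step sizes h_i = 2, 1; slopes of the chords Δ_i = (y_(i+1) - y_i)/h_i = 6, -5.
  2·σ_0 + 6·σ_1 + 1·σ_2 = 6(Δ_1 - Δ_0) = -66
Clamped end conditions give two more equations: 2h_0·σ_0 + h_0·σ_1 = 6(Δ_0 - g'(0)) = 27 and h_1·σ_1 + 2h_1·σ_2 = 6(g'(3) - Δ_1) = -6.
Solving: σ_0 = 61/4, σ_1 = -17, σ_2 = 11/2.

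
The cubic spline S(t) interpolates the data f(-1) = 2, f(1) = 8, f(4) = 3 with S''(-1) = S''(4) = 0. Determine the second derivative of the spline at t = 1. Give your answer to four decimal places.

-2.8000

Write M_i for S''(x_i). With h_i = 2, 3 and divided differences Δ_i = 3, -5/3, the continuity of S' gives the tridiagonal system
  2·M_0 + 10·M_1 + 3·M_2 = 6(Δ_1 - Δ_0) = -28
Natural end conditions: M_0 = M_2 = 0.
Solving: M_0 = 0, M_1 = -14/5, M_2 = 0.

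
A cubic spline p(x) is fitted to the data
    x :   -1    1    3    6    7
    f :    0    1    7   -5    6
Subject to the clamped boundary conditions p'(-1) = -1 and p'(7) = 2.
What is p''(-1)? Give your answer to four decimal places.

-0.0938

Let m_i = p''(x_i). Step sizes h_i = 2, 2, 3, 1; slopes of the chords Δ_i = (y_(i+1) - y_i)/h_i = 1/2, 3, -4, 11.
  2·m_0 + 8·m_1 + 2·m_2 = 6(Δ_1 - Δ_0) = 15
  2·m_1 + 10·m_2 + 3·m_3 = 6(Δ_2 - Δ_1) = -42
  3·m_2 + 8·m_3 + 1·m_4 = 6(Δ_3 - Δ_2) = 90
Clamped end conditions give two more equations: 2h_0·m_0 + h_0·m_1 = 6(Δ_0 - p'(-1)) = 9 and h_3·m_3 + 2h_3·m_4 = 6(p'(7) - Δ_3) = -54.
Forward elimination and back-substitution give m_0 = -3/32, m_1 = 75/16, m_2 = -357/32, m_3 = 321/16, m_4 = -1185/32.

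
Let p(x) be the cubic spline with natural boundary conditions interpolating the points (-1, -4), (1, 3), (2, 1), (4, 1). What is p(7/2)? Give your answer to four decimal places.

With m_i denoting the second derivative at x_i, h_i = 2, 1, 2, and Δ_i = (y_(i+1) − y_i)/h_i = 7/2, -2, 0:
  2·m_0 + 6·m_1 + 1·m_2 = 6(Δ_1 - Δ_0) = -33
  1·m_1 + 6·m_2 + 2·m_3 = 6(Δ_2 - Δ_1) = 12
Natural end conditions: m_0 = m_3 = 0.
Solving: m_0 = 0, m_1 = -6, m_2 = 3, m_3 = 0.
On [2, 4], p(x) = 1 - 2·(x - 2) + 3/2·(x - 2)² - 1/4·(x - 2)³.
With (x - 2) = 3/2: p(7/2) = 17/32.

0.5313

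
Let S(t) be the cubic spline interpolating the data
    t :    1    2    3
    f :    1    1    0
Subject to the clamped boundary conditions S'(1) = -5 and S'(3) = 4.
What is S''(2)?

-12

Put M_i = S'' at the i-th knot. Here h = (1, 1) and Δ = (0, -1), so the interior equations h_(i-1)·M_(i-1) + 2(h_(i-1)+h_i)·M_i + h_i·M_(i+1) = 6(Δ_i − Δ_(i-1)) read
  1·M_0 + 4·M_1 + 1·M_2 = 6(Δ_1 - Δ_0) = -6
Clamped end conditions give two more equations: 2h_0·M_0 + h_0·M_1 = 6(Δ_0 - S'(1)) = 30 and h_1·M_1 + 2h_1·M_2 = 6(S'(3) - Δ_1) = 30.
Solving the tridiagonal system: M_0 = 21, M_1 = -12, M_2 = 21.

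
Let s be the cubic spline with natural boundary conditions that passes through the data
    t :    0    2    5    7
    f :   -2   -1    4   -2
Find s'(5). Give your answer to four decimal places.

-0.7949

With M_i denoting the second derivative at x_i, h_i = 2, 3, 2, and Δ_i = (y_(i+1) − y_i)/h_i = 1/2, 5/3, -3:
  2·M_0 + 10·M_1 + 3·M_2 = 6(Δ_1 - Δ_0) = 7
  3·M_1 + 10·M_2 + 2·M_3 = 6(Δ_2 - Δ_1) = -28
Natural end conditions: M_0 = M_3 = 0.
Solving: M_0 = 0, M_1 = 22/13, M_2 = -43/13, M_3 = 0.
On [5, 7], s'(t) = b_2 + 2c_2·(t - 5) + 3d_2·(t - 5)² with b_2 = Δ_2 - h_2(2M_2 + M_3)/6 = -31/39, c_2 = M_2/2 = -43/26, d_2 = (M_3 - M_2)/(6h_2) = 43/156. So s'(5) = -31/39.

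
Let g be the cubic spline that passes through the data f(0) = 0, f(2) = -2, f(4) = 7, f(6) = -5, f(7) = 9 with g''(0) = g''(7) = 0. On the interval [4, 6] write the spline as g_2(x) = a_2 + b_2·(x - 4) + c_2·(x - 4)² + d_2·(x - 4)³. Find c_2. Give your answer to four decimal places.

-8.1402

With σ_i denoting the second derivative at x_i, h_i = 2, 2, 2, 1, and Δ_i = (y_(i+1) − y_i)/h_i = -1, 9/2, -6, 14:
  2·σ_0 + 8·σ_1 + 2·σ_2 = 6(Δ_1 - Δ_0) = 33
  2·σ_1 + 8·σ_2 + 2·σ_3 = 6(Δ_2 - Δ_1) = -63
  2·σ_2 + 6·σ_3 + 1·σ_4 = 6(Δ_3 - Δ_2) = 120
Natural end conditions: σ_0 = σ_4 = 0.
Forward elimination and back-substitution give σ_0 = 0, σ_1 = 336/41, σ_2 = -1335/82, σ_3 = 2085/82, σ_4 = 0.
On [4, 6], with g_2(x) = a_2 + b_2·(x - 4) + c_2·(x - 4)² + d_2·(x - 4)³: c_2 = σ_2/2 = -1335/164, d_2 = (σ_3 - σ_2)/(6h_2) = 285/82, b_2 = Δ_2 - h_2(2σ_2 + σ_3)/6 = -297/82.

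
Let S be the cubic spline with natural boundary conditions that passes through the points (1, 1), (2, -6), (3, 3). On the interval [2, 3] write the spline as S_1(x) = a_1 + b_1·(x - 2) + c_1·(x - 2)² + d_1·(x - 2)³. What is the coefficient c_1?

Put σ_i = S'' at the i-th knot. Here h = (1, 1) and Δ = (-7, 9), so the interior equations h_(i-1)·σ_(i-1) + 2(h_(i-1)+h_i)·σ_i + h_i·σ_(i+1) = 6(Δ_i − Δ_(i-1)) read
  1·σ_0 + 4·σ_1 + 1·σ_2 = 6(Δ_1 - Δ_0) = 96
Natural end conditions: σ_0 = σ_2 = 0.
Hence σ_0 = 0, σ_1 = 24, σ_2 = 0.
On [2, 3], with S_1(x) = a_1 + b_1·(x - 2) + c_1·(x - 2)² + d_1·(x - 2)³: c_1 = σ_1/2 = 12, d_1 = (σ_2 - σ_1)/(6h_1) = -4, b_1 = Δ_1 - h_1(2σ_1 + σ_2)/6 = 1.

12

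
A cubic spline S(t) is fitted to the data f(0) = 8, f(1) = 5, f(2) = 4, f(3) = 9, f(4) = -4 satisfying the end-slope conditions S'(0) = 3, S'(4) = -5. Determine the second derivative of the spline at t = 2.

With m_i denoting the second derivative at x_i, h_i = 1, 1, 1, 1, and Δ_i = (y_(i+1) − y_i)/h_i = -3, -1, 5, -13:
  1·m_0 + 4·m_1 + 1·m_2 = 6(Δ_1 - Δ_0) = 12
  1·m_1 + 4·m_2 + 1·m_3 = 6(Δ_2 - Δ_1) = 36
  1·m_2 + 4·m_3 + 1·m_4 = 6(Δ_3 - Δ_2) = -108
Clamped end conditions give two more equations: 2h_0·m_0 + h_0·m_1 = 6(Δ_0 - S'(0)) = -36 and h_3·m_3 + 2h_3·m_4 = 6(S'(4) - Δ_3) = 48.
Forward elimination and back-substitution give m_0 = -137/7, m_1 = 22/7, m_2 = 19, m_3 = -302/7, m_4 = 319/7.

19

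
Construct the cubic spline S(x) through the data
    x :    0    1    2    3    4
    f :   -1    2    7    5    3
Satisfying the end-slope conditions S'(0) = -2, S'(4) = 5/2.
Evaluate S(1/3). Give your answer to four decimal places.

Write M_i for S''(x_i). With h_i = 1, 1, 1, 1 and divided differences Δ_i = 3, 5, -2, -2, the continuity of S' gives the tridiagonal system
  1·M_0 + 4·M_1 + 1·M_2 = 6(Δ_1 - Δ_0) = 12
  1·M_1 + 4·M_2 + 1·M_3 = 6(Δ_2 - Δ_1) = -42
  1·M_2 + 4·M_3 + 1·M_4 = 6(Δ_3 - Δ_2) = 0
Clamped end conditions give two more equations: 2h_0·M_0 + h_0·M_1 = 6(Δ_0 - S'(0)) = 30 and h_3·M_3 + 2h_3·M_4 = 6(S'(4) - Δ_3) = 27.
Hence M_0 = 111/8, M_1 = 9/4, M_2 = -87/8, M_3 = -3/4, M_4 = 111/8.
On [0, 1], S(x) = -1 - 2·x + 111/16·x² - 31/16·x³.
With x = 1/3: S(1/3) = -209/216.

-0.9676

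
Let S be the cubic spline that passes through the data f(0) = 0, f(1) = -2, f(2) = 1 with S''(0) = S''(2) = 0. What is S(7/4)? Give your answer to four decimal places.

Put M_i = S'' at the i-th knot. Here h = (1, 1) and Δ = (-2, 3), so the interior equations h_(i-1)·M_(i-1) + 2(h_(i-1)+h_i)·M_i + h_i·M_(i+1) = 6(Δ_i − Δ_(i-1)) read
  1·M_0 + 4·M_1 + 1·M_2 = 6(Δ_1 - Δ_0) = 30
Natural end conditions: M_0 = M_2 = 0.
Solving: M_0 = 0, M_1 = 15/2, M_2 = 0.
On [1, 2], S(x) = -2 + 1/2·(x - 1) + 15/4·(x - 1)² - 5/4·(x - 1)³.
With (x - 1) = 3/4: S(7/4) = -11/256.

-0.0430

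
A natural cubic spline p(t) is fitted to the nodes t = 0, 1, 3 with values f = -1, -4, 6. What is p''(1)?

Let M_i = p''(x_i). Step sizes h_i = 1, 2; slopes of the chords Δ_i = (y_(i+1) - y_i)/h_i = -3, 5.
  1·M_0 + 6·M_1 + 2·M_2 = 6(Δ_1 - Δ_0) = 48
Natural end conditions: M_0 = M_2 = 0.
Solving: M_0 = 0, M_1 = 8, M_2 = 0.

8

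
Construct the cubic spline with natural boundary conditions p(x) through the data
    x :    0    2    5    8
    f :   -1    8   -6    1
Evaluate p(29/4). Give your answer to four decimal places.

Write M_i for p''(x_i). With h_i = 2, 3, 3 and divided differences Δ_i = 9/2, -14/3, 7/3, the continuity of p' gives the tridiagonal system
  2·M_0 + 10·M_1 + 3·M_2 = 6(Δ_1 - Δ_0) = -55
  3·M_1 + 12·M_2 + 3·M_3 = 6(Δ_2 - Δ_1) = 42
Natural end conditions: M_0 = M_3 = 0.
Solving the tridiagonal system: M_0 = 0, M_1 = -262/37, M_2 = 195/37, M_3 = 0.
On [5, 8], p(x) = -6 - 326/111·(x - 5) + 195/74·(x - 5)² - 65/222·(x - 5)³.
With (x - 5) = 9/4: p(29/4) = -12327/4736.

-2.6028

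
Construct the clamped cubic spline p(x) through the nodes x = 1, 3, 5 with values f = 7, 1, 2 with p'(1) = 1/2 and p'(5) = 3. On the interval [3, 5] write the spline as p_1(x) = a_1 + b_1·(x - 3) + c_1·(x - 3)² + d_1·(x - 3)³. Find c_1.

2

Put σ_i = p'' at the i-th knot. Here h = (2, 2) and Δ = (-3, 1/2), so the interior equations h_(i-1)·σ_(i-1) + 2(h_(i-1)+h_i)·σ_i + h_i·σ_(i+1) = 6(Δ_i − Δ_(i-1)) read
  2·σ_0 + 8·σ_1 + 2·σ_2 = 6(Δ_1 - Δ_0) = 21
Clamped end conditions give two more equations: 2h_0·σ_0 + h_0·σ_1 = 6(Δ_0 - p'(1)) = -21 and h_1·σ_1 + 2h_1·σ_2 = 6(p'(5) - Δ_1) = 15.
Hence σ_0 = -29/4, σ_1 = 4, σ_2 = 7/4.
On [3, 5], with p_1(x) = a_1 + b_1·(x - 3) + c_1·(x - 3)² + d_1·(x - 3)³: c_1 = σ_1/2 = 2, d_1 = (σ_2 - σ_1)/(6h_1) = -3/16, b_1 = Δ_1 - h_1(2σ_1 + σ_2)/6 = -11/4.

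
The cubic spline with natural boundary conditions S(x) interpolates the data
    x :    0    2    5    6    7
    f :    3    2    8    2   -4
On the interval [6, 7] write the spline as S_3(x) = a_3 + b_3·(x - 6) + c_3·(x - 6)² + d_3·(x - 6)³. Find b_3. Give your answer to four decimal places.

Let m_i = S''(x_i). Step sizes h_i = 2, 3, 1, 1; slopes of the chords Δ_i = (y_(i+1) - y_i)/h_i = -1/2, 2, -6, -6.
  2·m_0 + 10·m_1 + 3·m_2 = 6(Δ_1 - Δ_0) = 15
  3·m_1 + 8·m_2 + 1·m_3 = 6(Δ_2 - Δ_1) = -48
  1·m_2 + 4·m_3 + 1·m_4 = 6(Δ_3 - Δ_2) = 0
Natural end conditions: m_0 = m_4 = 0.
Forward elimination and back-substitution give m_0 = 0, m_1 = 1041/274, m_2 = -1050/137, m_3 = 525/274, m_4 = 0.
On [6, 7], with S_3(x) = a_3 + b_3·(x - 6) + c_3·(x - 6)² + d_3·(x - 6)³: c_3 = m_3/2 = 525/548, d_3 = (m_4 - m_3)/(6h_3) = -175/548, b_3 = Δ_3 - h_3(2m_3 + m_4)/6 = -1819/274.

-6.6387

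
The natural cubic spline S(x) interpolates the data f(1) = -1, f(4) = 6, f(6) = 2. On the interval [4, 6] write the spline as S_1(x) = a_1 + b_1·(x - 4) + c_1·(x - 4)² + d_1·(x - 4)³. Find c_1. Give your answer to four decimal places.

-1.3000

Put M_i = S'' at the i-th knot. Here h = (3, 2) and Δ = (7/3, -2), so the interior equations h_(i-1)·M_(i-1) + 2(h_(i-1)+h_i)·M_i + h_i·M_(i+1) = 6(Δ_i − Δ_(i-1)) read
  3·M_0 + 10·M_1 + 2·M_2 = 6(Δ_1 - Δ_0) = -26
Natural end conditions: M_0 = M_2 = 0.
Solving the tridiagonal system: M_0 = 0, M_1 = -13/5, M_2 = 0.
On [4, 6], with S_1(x) = a_1 + b_1·(x - 4) + c_1·(x - 4)² + d_1·(x - 4)³: c_1 = M_1/2 = -13/10, d_1 = (M_2 - M_1)/(6h_1) = 13/60, b_1 = Δ_1 - h_1(2M_1 + M_2)/6 = -4/15.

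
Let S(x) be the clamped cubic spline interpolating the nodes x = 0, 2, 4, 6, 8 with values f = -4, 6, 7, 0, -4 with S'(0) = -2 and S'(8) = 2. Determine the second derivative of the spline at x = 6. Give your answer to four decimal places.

-0.0357

Put M_i = S'' at the i-th knot. Here h = (2, 2, 2, 2) and Δ = (5, 1/2, -7/2, -2), so the interior equations h_(i-1)·M_(i-1) + 2(h_(i-1)+h_i)·M_i + h_i·M_(i+1) = 6(Δ_i − Δ_(i-1)) read
  2·M_0 + 8·M_1 + 2·M_2 = 6(Δ_1 - Δ_0) = -27
  2·M_1 + 8·M_2 + 2·M_3 = 6(Δ_2 - Δ_1) = -24
  2·M_2 + 8·M_3 + 2·M_4 = 6(Δ_3 - Δ_2) = 9
Clamped end conditions give two more equations: 2h_0·M_0 + h_0·M_1 = 6(Δ_0 - S'(0)) = 42 and h_3·M_3 + 2h_3·M_4 = 6(S'(8) - Δ_3) = 24.
Solving: M_0 = 769/56, M_1 = -181/28, M_2 = -11/8, M_3 = -1/28, M_4 = 337/56.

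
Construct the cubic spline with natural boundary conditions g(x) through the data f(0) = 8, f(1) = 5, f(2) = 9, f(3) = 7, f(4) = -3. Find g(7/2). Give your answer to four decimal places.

With M_i denoting the second derivative at x_i, h_i = 1, 1, 1, 1, and Δ_i = (y_(i+1) − y_i)/h_i = -3, 4, -2, -10:
  1·M_0 + 4·M_1 + 1·M_2 = 6(Δ_1 - Δ_0) = 42
  1·M_1 + 4·M_2 + 1·M_3 = 6(Δ_2 - Δ_1) = -36
  1·M_2 + 4·M_3 + 1·M_4 = 6(Δ_3 - Δ_2) = -48
Natural end conditions: M_0 = M_4 = 0.
Forward elimination and back-substitution give M_0 = 0, M_1 = 363/28, M_2 = -69/7, M_3 = -267/28, M_4 = 0.
On [3, 4], g(x) = 7 - 191/28·(x - 3) - 267/56·(x - 3)² + 89/56·(x - 3)³.
With (x - 3) = 1/2: g(7/2) = 1163/448.

2.5960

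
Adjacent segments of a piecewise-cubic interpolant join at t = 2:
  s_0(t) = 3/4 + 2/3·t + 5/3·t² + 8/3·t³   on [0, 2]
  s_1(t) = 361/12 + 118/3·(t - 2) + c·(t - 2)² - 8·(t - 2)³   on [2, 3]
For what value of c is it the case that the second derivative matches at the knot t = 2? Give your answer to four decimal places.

s_0''(t) = 10/3 + 16·t, so s_0''(2) = 106/3. On the right, s_1''(2) = 2c, so c = 53/3.

17.6667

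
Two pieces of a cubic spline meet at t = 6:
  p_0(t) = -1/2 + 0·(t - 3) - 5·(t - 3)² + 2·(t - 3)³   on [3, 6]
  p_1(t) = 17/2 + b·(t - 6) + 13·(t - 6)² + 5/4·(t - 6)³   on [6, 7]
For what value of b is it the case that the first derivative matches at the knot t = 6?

p_0'(t) = 0 - 10·(t - 3) + 6·(t - 3)², so p_0'(6) = 24. On the right, p_1'(6) = b, so b = 24.

24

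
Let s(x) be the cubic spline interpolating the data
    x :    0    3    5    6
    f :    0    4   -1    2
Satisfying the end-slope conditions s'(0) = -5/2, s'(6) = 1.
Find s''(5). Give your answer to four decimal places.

Put M_i = s'' at the i-th knot. Here h = (3, 2, 1) and Δ = (4/3, -5/2, 3), so the interior equations h_(i-1)·M_(i-1) + 2(h_(i-1)+h_i)·M_i + h_i·M_(i+1) = 6(Δ_i − Δ_(i-1)) read
  3·M_0 + 10·M_1 + 2·M_2 = 6(Δ_1 - Δ_0) = -23
  2·M_1 + 6·M_2 + 1·M_3 = 6(Δ_2 - Δ_1) = 33
Clamped end conditions give two more equations: 2h_0·M_0 + h_0·M_1 = 6(Δ_0 - s'(0)) = 23 and h_2·M_2 + 2h_2·M_3 = 6(s'(6) - Δ_2) = -12.
Hence M_0 = 397/57, M_1 = -119/19, M_2 = 178/19, M_3 = -203/19.

9.3684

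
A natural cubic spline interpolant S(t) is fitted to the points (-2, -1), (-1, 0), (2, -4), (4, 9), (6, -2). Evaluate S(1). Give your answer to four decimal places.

Let M_i = S''(x_i). Step sizes h_i = 1, 3, 2, 2; slopes of the chords Δ_i = (y_(i+1) - y_i)/h_i = 1, -4/3, 13/2, -11/2.
  1·M_0 + 8·M_1 + 3·M_2 = 6(Δ_1 - Δ_0) = -14
  3·M_1 + 10·M_2 + 2·M_3 = 6(Δ_2 - Δ_1) = 47
  2·M_2 + 8·M_3 + 2·M_4 = 6(Δ_3 - Δ_2) = -72
Natural end conditions: M_0 = M_4 = 0.
Forward elimination and back-substitution give M_0 = 0, M_1 = -328/67, M_2 = 562/67, M_3 = -1487/134, M_4 = 0.
On [-1, 2], S(t) = 0 - 127/201·(t + 1) - 164/67·(t + 1)² + 445/603·(t + 1)³.
With (t + 1) = 2: S(1) = -3106/603.

-5.1509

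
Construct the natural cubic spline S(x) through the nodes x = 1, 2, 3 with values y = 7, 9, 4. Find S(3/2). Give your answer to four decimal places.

With M_i denoting the second derivative at x_i, h_i = 1, 1, and Δ_i = (y_(i+1) − y_i)/h_i = 2, -5:
  1·M_0 + 4·M_1 + 1·M_2 = 6(Δ_1 - Δ_0) = -42
Natural end conditions: M_0 = M_2 = 0.
Hence M_0 = 0, M_1 = -21/2, M_2 = 0.
On [1, 2], S(x) = 7 + 15/4·(x - 1) + 0·(x - 1)² - 7/4·(x - 1)³.
With (x - 1) = 1/2: S(3/2) = 277/32.

8.6563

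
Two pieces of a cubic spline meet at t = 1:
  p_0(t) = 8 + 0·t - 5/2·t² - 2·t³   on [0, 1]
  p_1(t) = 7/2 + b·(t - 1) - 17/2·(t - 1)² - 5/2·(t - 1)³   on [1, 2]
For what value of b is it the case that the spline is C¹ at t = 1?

p_0'(t) = 0 - 5·t - 6·t², so p_0'(1) = -11. On the right, p_1'(1) = b, so b = -11.

-11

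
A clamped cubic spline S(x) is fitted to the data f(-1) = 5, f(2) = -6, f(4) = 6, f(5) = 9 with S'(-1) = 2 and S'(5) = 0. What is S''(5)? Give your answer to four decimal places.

-6.3509

Let M_i = S''(x_i). Step sizes h_i = 3, 2, 1; slopes of the chords Δ_i = (y_(i+1) - y_i)/h_i = -11/3, 6, 3.
  3·M_0 + 10·M_1 + 2·M_2 = 6(Δ_1 - Δ_0) = 58
  2·M_1 + 6·M_2 + 1·M_3 = 6(Δ_2 - Δ_1) = -18
Clamped end conditions give two more equations: 2h_0·M_0 + h_0·M_1 = 6(Δ_0 - S'(-1)) = -34 and h_2·M_2 + 2h_2·M_3 = 6(S'(5) - Δ_2) = -18.
Hence M_0 = -610/57, M_1 = 574/57, M_2 = -302/57, M_3 = -362/57.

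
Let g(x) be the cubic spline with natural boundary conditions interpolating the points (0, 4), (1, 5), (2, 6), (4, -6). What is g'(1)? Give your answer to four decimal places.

1.6087

Write M_i for g''(x_i). With h_i = 1, 1, 2 and divided differences Δ_i = 1, 1, -6, the continuity of g' gives the tridiagonal system
  1·M_0 + 4·M_1 + 1·M_2 = 6(Δ_1 - Δ_0) = 0
  1·M_1 + 6·M_2 + 2·M_3 = 6(Δ_2 - Δ_1) = -42
Natural end conditions: M_0 = M_3 = 0.
Solving: M_0 = 0, M_1 = 42/23, M_2 = -168/23, M_3 = 0.
On [1, 2], g'(x) = b_1 + 2c_1·(x - 1) + 3d_1·(x - 1)² with b_1 = Δ_1 - h_1(2M_1 + M_2)/6 = 37/23, c_1 = M_1/2 = 21/23, d_1 = (M_2 - M_1)/(6h_1) = -35/23. So g'(1) = 37/23.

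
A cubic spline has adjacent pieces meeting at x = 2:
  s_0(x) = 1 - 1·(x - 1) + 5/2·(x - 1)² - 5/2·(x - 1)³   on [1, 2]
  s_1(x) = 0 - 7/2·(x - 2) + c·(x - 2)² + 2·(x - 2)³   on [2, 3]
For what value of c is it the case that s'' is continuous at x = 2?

-5

s_0''(x) = 5 - 15·(x - 1), so s_0''(2) = -10. On the right, s_1''(2) = 2c, so c = -5.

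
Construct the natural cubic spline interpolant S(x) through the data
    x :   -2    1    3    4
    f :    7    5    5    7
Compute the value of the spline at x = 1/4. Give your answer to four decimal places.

Put σ_i = S'' at the i-th knot. Here h = (3, 2, 1) and Δ = (-2/3, 0, 2), so the interior equations h_(i-1)·σ_(i-1) + 2(h_(i-1)+h_i)·σ_i + h_i·σ_(i+1) = 6(Δ_i − Δ_(i-1)) read
  3·σ_0 + 10·σ_1 + 2·σ_2 = 6(Δ_1 - Δ_0) = 4
  2·σ_1 + 6·σ_2 + 1·σ_3 = 6(Δ_2 - Δ_1) = 12
Natural end conditions: σ_0 = σ_3 = 0.
Forward elimination and back-substitution give σ_0 = 0, σ_1 = 0, σ_2 = 2, σ_3 = 0.
On [-2, 1], S(x) = 7 - 2/3·(x + 2) + 0·(x + 2)² + 0·(x + 2)³.
With (x + 2) = 9/4: S(1/4) = 11/2.

5.5000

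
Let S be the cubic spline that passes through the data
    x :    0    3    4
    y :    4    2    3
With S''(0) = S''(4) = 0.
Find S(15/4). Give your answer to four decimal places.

2.7012

Let M_i = S''(x_i). Step sizes h_i = 3, 1; slopes of the chords Δ_i = (y_(i+1) - y_i)/h_i = -2/3, 1.
  3·M_0 + 8·M_1 + 1·M_2 = 6(Δ_1 - Δ_0) = 10
Natural end conditions: M_0 = M_2 = 0.
Solving the tridiagonal system: M_0 = 0, M_1 = 5/4, M_2 = 0.
On [3, 4], S(x) = 2 + 7/12·(x - 3) + 5/8·(x - 3)² - 5/24·(x - 3)³.
With (x - 3) = 3/4: S(15/4) = 1383/512.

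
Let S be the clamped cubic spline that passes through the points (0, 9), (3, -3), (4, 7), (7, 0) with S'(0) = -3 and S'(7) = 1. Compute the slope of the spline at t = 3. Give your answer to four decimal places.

Put m_i = S'' at the i-th knot. Here h = (3, 1, 3) and Δ = (-4, 10, -7/3), so the interior equations h_(i-1)·m_(i-1) + 2(h_(i-1)+h_i)·m_i + h_i·m_(i+1) = 6(Δ_i − Δ_(i-1)) read
  3·m_0 + 8·m_1 + 1·m_2 = 6(Δ_1 - Δ_0) = 84
  1·m_1 + 8·m_2 + 3·m_3 = 6(Δ_2 - Δ_1) = -74
Clamped end conditions give two more equations: 2h_0·m_0 + h_0·m_1 = 6(Δ_0 - S'(0)) = -6 and h_2·m_2 + 2h_2·m_3 = 6(S'(7) - Δ_2) = 20.
Solving the tridiagonal system: m_0 = -488/55, m_1 = 866/55, m_2 = -844/55, m_3 = 1816/165.
On [3, 4], S'(t) = b_1 + 2c_1·(t - 3) + 3d_1·(t - 3)² with b_1 = Δ_1 - h_1(2m_1 + m_2)/6 = 402/55, c_1 = m_1/2 = 433/55, d_1 = (m_2 - m_1)/(6h_1) = -57/11. So S'(3) = 402/55.

7.3091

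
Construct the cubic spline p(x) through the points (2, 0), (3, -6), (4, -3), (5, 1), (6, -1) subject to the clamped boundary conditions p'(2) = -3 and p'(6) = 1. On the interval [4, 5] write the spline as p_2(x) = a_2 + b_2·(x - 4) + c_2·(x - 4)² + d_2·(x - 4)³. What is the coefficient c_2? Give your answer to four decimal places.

0.1250

Let σ_i = p''(x_i). Step sizes h_i = 1, 1, 1, 1; slopes of the chords Δ_i = (y_(i+1) - y_i)/h_i = -6, 3, 4, -2.
  1·σ_0 + 4·σ_1 + 1·σ_2 = 6(Δ_1 - Δ_0) = 54
  1·σ_1 + 4·σ_2 + 1·σ_3 = 6(Δ_2 - Δ_1) = 6
  1·σ_2 + 4·σ_3 + 1·σ_4 = 6(Δ_3 - Δ_2) = -36
Clamped end conditions give two more equations: 2h_0·σ_0 + h_0·σ_1 = 6(Δ_0 - p'(2)) = -18 and h_3·σ_3 + 2h_3·σ_4 = 6(p'(6) - Δ_3) = 18.
Solving the tridiagonal system: σ_0 = -503/28, σ_1 = 251/14, σ_2 = 1/4, σ_3 = -181/14, σ_4 = 433/28.
On [4, 5], with p_2(x) = a_2 + b_2·(x - 4) + c_2·(x - 4)² + d_2·(x - 4)³: c_2 = σ_2/2 = 1/8, d_2 = (σ_3 - σ_2)/(6h_2) = -123/56, b_2 = Δ_2 - h_2(2σ_2 + σ_3)/6 = 85/14.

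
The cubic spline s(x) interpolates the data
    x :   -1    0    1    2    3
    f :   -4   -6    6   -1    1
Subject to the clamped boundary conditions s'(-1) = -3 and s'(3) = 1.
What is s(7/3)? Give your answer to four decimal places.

-1.2619

Write σ_i for s''(x_i). With h_i = 1, 1, 1, 1 and divided differences Δ_i = -2, 12, -7, 2, the continuity of s' gives the tridiagonal system
  1·σ_0 + 4·σ_1 + 1·σ_2 = 6(Δ_1 - Δ_0) = 84
  1·σ_1 + 4·σ_2 + 1·σ_3 = 6(Δ_2 - Δ_1) = -114
  1·σ_2 + 4·σ_3 + 1·σ_4 = 6(Δ_3 - Δ_2) = 54
Clamped end conditions give two more equations: 2h_0·σ_0 + h_0·σ_1 = 6(Δ_0 - s'(-1)) = 6 and h_3·σ_3 + 2h_3·σ_4 = 6(s'(3) - Δ_3) = -6.
Forward elimination and back-substitution give σ_0 = -419/28, σ_1 = 503/14, σ_2 = -179/4, σ_3 = 407/14, σ_4 = -491/28.
On [2, 3], s(x) = -1 - 267/56·(x - 2) + 407/28·(x - 2)² - 435/56·(x - 2)³.
With (x - 2) = 1/3: s(7/3) = -53/42.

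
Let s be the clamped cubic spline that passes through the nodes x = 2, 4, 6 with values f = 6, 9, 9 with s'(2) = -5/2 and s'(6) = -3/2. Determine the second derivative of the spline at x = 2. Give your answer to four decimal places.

7.3750

Let M_i = s''(x_i). Step sizes h_i = 2, 2; slopes of the chords Δ_i = (y_(i+1) - y_i)/h_i = 3/2, 0.
  2·M_0 + 8·M_1 + 2·M_2 = 6(Δ_1 - Δ_0) = -9
Clamped end conditions give two more equations: 2h_0·M_0 + h_0·M_1 = 6(Δ_0 - s'(2)) = 24 and h_1·M_1 + 2h_1·M_2 = 6(s'(6) - Δ_1) = -9.
Hence M_0 = 59/8, M_1 = -11/4, M_2 = -7/8.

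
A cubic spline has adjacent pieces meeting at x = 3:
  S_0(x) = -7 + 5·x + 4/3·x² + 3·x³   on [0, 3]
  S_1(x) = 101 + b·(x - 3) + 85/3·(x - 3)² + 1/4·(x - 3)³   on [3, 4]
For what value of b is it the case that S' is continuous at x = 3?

S_0'(x) = 5 + 8/3·x + 9·x², so S_0'(3) = 94. On the right, S_1'(3) = b, so b = 94.

94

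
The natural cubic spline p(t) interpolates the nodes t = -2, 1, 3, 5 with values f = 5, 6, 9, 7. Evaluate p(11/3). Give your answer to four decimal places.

With M_i denoting the second derivative at x_i, h_i = 3, 2, 2, and Δ_i = (y_(i+1) − y_i)/h_i = 1/3, 3/2, -1:
  3·M_0 + 10·M_1 + 2·M_2 = 6(Δ_1 - Δ_0) = 7
  2·M_1 + 8·M_2 + 2·M_3 = 6(Δ_2 - Δ_1) = -15
Natural end conditions: M_0 = M_3 = 0.
Forward elimination and back-substitution give M_0 = 0, M_1 = 43/38, M_2 = -41/19, M_3 = 0.
On [3, 5], p(t) = 9 + 25/57·(t - 3) - 41/38·(t - 3)² + 41/228·(t - 3)³.
With (t - 3) = 2/3: p(11/3) = 13645/1539.

8.8661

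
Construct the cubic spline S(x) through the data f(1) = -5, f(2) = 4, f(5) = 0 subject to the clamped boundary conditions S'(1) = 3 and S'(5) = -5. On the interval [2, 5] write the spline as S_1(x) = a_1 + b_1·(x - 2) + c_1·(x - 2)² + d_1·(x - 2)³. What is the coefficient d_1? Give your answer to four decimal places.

With σ_i denoting the second derivative at x_i, h_i = 1, 3, and Δ_i = (y_(i+1) − y_i)/h_i = 9, -4/3:
  1·σ_0 + 8·σ_1 + 3·σ_2 = 6(Δ_1 - Δ_0) = -62
Clamped end conditions give two more equations: 2h_0·σ_0 + h_0·σ_1 = 6(Δ_0 - S'(1)) = 36 and h_1·σ_1 + 2h_1·σ_2 = 6(S'(5) - Δ_1) = -22.
Hence σ_0 = 95/4, σ_1 = -23/2, σ_2 = 25/12.
On [2, 5], with S_1(x) = a_1 + b_1·(x - 2) + c_1·(x - 2)² + d_1·(x - 2)³: c_1 = σ_1/2 = -23/4, d_1 = (σ_2 - σ_1)/(6h_1) = 163/216, b_1 = Δ_1 - h_1(2σ_1 + σ_2)/6 = 73/8.

0.7546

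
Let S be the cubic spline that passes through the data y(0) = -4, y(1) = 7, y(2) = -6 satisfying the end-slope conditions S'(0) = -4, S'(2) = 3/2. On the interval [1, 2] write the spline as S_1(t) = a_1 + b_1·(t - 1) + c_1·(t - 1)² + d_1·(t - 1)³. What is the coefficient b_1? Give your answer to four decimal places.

Let σ_i = S''(x_i). Step sizes h_i = 1, 1; slopes of the chords Δ_i = (y_(i+1) - y_i)/h_i = 11, -13.
  1·σ_0 + 4·σ_1 + 1·σ_2 = 6(Δ_1 - Δ_0) = -144
Clamped end conditions give two more equations: 2h_0·σ_0 + h_0·σ_1 = 6(Δ_0 - S'(0)) = 90 and h_1·σ_1 + 2h_1·σ_2 = 6(S'(2) - Δ_1) = 87.
Solving the tridiagonal system: σ_0 = 335/4, σ_1 = -155/2, σ_2 = 329/4.
On [1, 2], with S_1(t) = a_1 + b_1·(t - 1) + c_1·(t - 1)² + d_1·(t - 1)³: c_1 = σ_1/2 = -155/4, d_1 = (σ_2 - σ_1)/(6h_1) = 213/8, b_1 = Δ_1 - h_1(2σ_1 + σ_2)/6 = -7/8.

-0.8750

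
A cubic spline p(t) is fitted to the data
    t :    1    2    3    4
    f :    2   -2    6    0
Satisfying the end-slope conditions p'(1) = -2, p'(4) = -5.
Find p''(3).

Let m_i = p''(x_i). Step sizes h_i = 1, 1, 1; slopes of the chords Δ_i = (y_(i+1) - y_i)/h_i = -4, 8, -6.
  1·m_0 + 4·m_1 + 1·m_2 = 6(Δ_1 - Δ_0) = 72
  1·m_1 + 4·m_2 + 1·m_3 = 6(Δ_2 - Δ_1) = -84
Clamped end conditions give two more equations: 2h_0·m_0 + h_0·m_1 = 6(Δ_0 - p'(1)) = -12 and h_2·m_2 + 2h_2·m_3 = 6(p'(4) - Δ_2) = 6.
Hence m_0 = -22, m_1 = 32, m_2 = -34, m_3 = 20.

-34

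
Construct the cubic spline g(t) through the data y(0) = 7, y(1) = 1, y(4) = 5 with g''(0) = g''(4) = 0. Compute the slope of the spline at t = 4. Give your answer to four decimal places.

Put m_i = g'' at the i-th knot. Here h = (1, 3) and Δ = (-6, 4/3), so the interior equations h_(i-1)·m_(i-1) + 2(h_(i-1)+h_i)·m_i + h_i·m_(i+1) = 6(Δ_i − Δ_(i-1)) read
  1·m_0 + 8·m_1 + 3·m_2 = 6(Δ_1 - Δ_0) = 44
Natural end conditions: m_0 = m_2 = 0.
Solving the tridiagonal system: m_0 = 0, m_1 = 11/2, m_2 = 0.
On [1, 4], g'(t) = b_1 + 2c_1·(t - 1) + 3d_1·(t - 1)² with b_1 = Δ_1 - h_1(2m_1 + m_2)/6 = -25/6, c_1 = m_1/2 = 11/4, d_1 = (m_2 - m_1)/(6h_1) = -11/36. So g'(4) = 49/12.

4.0833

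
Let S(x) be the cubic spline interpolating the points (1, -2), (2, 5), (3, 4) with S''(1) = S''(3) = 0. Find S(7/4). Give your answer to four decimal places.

3.9063

Let σ_i = S''(x_i). Step sizes h_i = 1, 1; slopes of the chords Δ_i = (y_(i+1) - y_i)/h_i = 7, -1.
  1·σ_0 + 4·σ_1 + 1·σ_2 = 6(Δ_1 - Δ_0) = -48
Natural end conditions: σ_0 = σ_2 = 0.
Solving: σ_0 = 0, σ_1 = -12, σ_2 = 0.
On [1, 2], S(x) = -2 + 9·(x - 1) + 0·(x - 1)² - 2·(x - 1)³.
With (x - 1) = 3/4: S(7/4) = 125/32.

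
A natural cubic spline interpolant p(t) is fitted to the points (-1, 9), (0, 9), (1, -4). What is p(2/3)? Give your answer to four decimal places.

1.2963

Write σ_i for p''(x_i). With h_i = 1, 1 and divided differences Δ_i = 0, -13, the continuity of p' gives the tridiagonal system
  1·σ_0 + 4·σ_1 + 1·σ_2 = 6(Δ_1 - Δ_0) = -78
Natural end conditions: σ_0 = σ_2 = 0.
Solving: σ_0 = 0, σ_1 = -39/2, σ_2 = 0.
On [0, 1], p(t) = 9 - 13/2·t - 39/4·t² + 13/4·t³.
With t = 2/3: p(2/3) = 35/27.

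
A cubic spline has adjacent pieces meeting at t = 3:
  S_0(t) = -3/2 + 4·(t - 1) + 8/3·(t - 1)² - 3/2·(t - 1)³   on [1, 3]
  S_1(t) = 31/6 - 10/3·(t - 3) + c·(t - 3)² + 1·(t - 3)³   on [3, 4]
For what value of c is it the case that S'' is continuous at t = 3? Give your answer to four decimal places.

S_0''(t) = 16/3 - 9·(t - 1), so S_0''(3) = -38/3. On the right, S_1''(3) = 2c, so c = -19/3.

-6.3333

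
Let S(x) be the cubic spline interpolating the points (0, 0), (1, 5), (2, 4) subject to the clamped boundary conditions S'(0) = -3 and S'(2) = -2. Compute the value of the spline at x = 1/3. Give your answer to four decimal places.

0.5370

Let σ_i = S''(x_i). Step sizes h_i = 1, 1; slopes of the chords Δ_i = (y_(i+1) - y_i)/h_i = 5, -1.
  1·σ_0 + 4·σ_1 + 1·σ_2 = 6(Δ_1 - Δ_0) = -36
Clamped end conditions give two more equations: 2h_0·σ_0 + h_0·σ_1 = 6(Δ_0 - S'(0)) = 48 and h_1·σ_1 + 2h_1·σ_2 = 6(S'(2) - Δ_1) = -6.
Hence σ_0 = 67/2, σ_1 = -19, σ_2 = 13/2.
On [0, 1], S(x) = 0 - 3·x + 67/4·x² - 35/4·x³.
With x = 1/3: S(1/3) = 29/54.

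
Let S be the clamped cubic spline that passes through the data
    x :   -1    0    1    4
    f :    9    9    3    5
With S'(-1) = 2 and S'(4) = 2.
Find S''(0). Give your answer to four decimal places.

Write m_i for S''(x_i). With h_i = 1, 1, 3 and divided differences Δ_i = 0, -6, 2/3, the continuity of S' gives the tridiagonal system
  1·m_0 + 4·m_1 + 1·m_2 = 6(Δ_1 - Δ_0) = -36
  1·m_1 + 8·m_2 + 3·m_3 = 6(Δ_2 - Δ_1) = 40
Clamped end conditions give two more equations: 2h_0·m_0 + h_0·m_1 = 6(Δ_0 - S'(-1)) = -12 and h_2·m_2 + 2h_2·m_3 = 6(S'(4) - Δ_2) = 8.
Hence m_0 = -20/29, m_1 = -308/29, m_2 = 208/29, m_3 = -196/87.

-10.6207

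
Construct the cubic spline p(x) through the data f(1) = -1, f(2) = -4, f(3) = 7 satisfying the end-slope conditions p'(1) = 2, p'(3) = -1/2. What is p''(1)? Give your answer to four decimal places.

With M_i denoting the second derivative at x_i, h_i = 1, 1, and Δ_i = (y_(i+1) − y_i)/h_i = -3, 11:
  1·M_0 + 4·M_1 + 1·M_2 = 6(Δ_1 - Δ_0) = 84
Clamped end conditions give two more equations: 2h_0·M_0 + h_0·M_1 = 6(Δ_0 - p'(1)) = -30 and h_1·M_1 + 2h_1·M_2 = 6(p'(3) - Δ_1) = -69.
Hence M_0 = -149/4, M_1 = 89/2, M_2 = -227/4.

-37.2500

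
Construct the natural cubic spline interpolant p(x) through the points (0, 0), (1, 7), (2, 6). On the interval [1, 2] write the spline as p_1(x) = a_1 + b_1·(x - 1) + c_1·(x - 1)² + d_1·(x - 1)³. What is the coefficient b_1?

Write m_i for p''(x_i). With h_i = 1, 1 and divided differences Δ_i = 7, -1, the continuity of p' gives the tridiagonal system
  1·m_0 + 4·m_1 + 1·m_2 = 6(Δ_1 - Δ_0) = -48
Natural end conditions: m_0 = m_2 = 0.
Forward elimination and back-substitution give m_0 = 0, m_1 = -12, m_2 = 0.
On [1, 2], with p_1(x) = a_1 + b_1·(x - 1) + c_1·(x - 1)² + d_1·(x - 1)³: c_1 = m_1/2 = -6, d_1 = (m_2 - m_1)/(6h_1) = 2, b_1 = Δ_1 - h_1(2m_1 + m_2)/6 = 3.

3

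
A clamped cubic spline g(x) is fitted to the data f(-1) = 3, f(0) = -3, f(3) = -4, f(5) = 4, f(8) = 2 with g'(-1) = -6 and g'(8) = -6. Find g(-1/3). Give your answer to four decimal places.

Let M_i = g''(x_i). Step sizes h_i = 1, 3, 2, 3; slopes of the chords Δ_i = (y_(i+1) - y_i)/h_i = -6, -1/3, 4, -2/3.
  1·M_0 + 8·M_1 + 3·M_2 = 6(Δ_1 - Δ_0) = 34
  3·M_1 + 10·M_2 + 2·M_3 = 6(Δ_2 - Δ_1) = 26
  2·M_2 + 10·M_3 + 3·M_4 = 6(Δ_3 - Δ_2) = -28
Clamped end conditions give two more equations: 2h_0·M_0 + h_0·M_1 = 6(Δ_0 - g'(-1)) = 0 and h_3·M_3 + 2h_3·M_4 = 6(g'(8) - Δ_3) = -32.
Solving the tridiagonal system: M_0 = -673/354, M_1 = 673/177, M_2 = 647/354, M_3 = -326/177, M_4 = -781/177.
On [-1, 0], g(x) = 3 - 6·(x + 1) - 673/708·(x + 1)² + 673/708·(x + 1)³.
With (x + 1) = 2/3: g(-1/3) = -5452/4779.

-1.1408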